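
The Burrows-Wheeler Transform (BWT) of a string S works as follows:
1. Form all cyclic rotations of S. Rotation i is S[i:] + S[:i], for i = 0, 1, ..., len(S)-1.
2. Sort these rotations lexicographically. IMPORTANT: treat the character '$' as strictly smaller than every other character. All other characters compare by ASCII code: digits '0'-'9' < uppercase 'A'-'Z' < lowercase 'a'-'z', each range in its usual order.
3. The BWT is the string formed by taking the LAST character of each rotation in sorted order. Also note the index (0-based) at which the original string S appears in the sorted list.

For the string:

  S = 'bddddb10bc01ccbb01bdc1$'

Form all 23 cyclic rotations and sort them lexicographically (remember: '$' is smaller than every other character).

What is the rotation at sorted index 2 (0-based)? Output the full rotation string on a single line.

All 23 rotations (rotation i = S[i:]+S[:i]):
  rot[0] = bddddb10bc01ccbb01bdc1$
  rot[1] = ddddb10bc01ccbb01bdc1$b
  rot[2] = dddb10bc01ccbb01bdc1$bd
  rot[3] = ddb10bc01ccbb01bdc1$bdd
  rot[4] = db10bc01ccbb01bdc1$bddd
  rot[5] = b10bc01ccbb01bdc1$bdddd
  rot[6] = 10bc01ccbb01bdc1$bddddb
  rot[7] = 0bc01ccbb01bdc1$bddddb1
  rot[8] = bc01ccbb01bdc1$bddddb10
  rot[9] = c01ccbb01bdc1$bddddb10b
  rot[10] = 01ccbb01bdc1$bddddb10bc
  rot[11] = 1ccbb01bdc1$bddddb10bc0
  rot[12] = ccbb01bdc1$bddddb10bc01
  rot[13] = cbb01bdc1$bddddb10bc01c
  rot[14] = bb01bdc1$bddddb10bc01cc
  rot[15] = b01bdc1$bddddb10bc01ccb
  rot[16] = 01bdc1$bddddb10bc01ccbb
  rot[17] = 1bdc1$bddddb10bc01ccbb0
  rot[18] = bdc1$bddddb10bc01ccbb01
  rot[19] = dc1$bddddb10bc01ccbb01b
  rot[20] = c1$bddddb10bc01ccbb01bd
  rot[21] = 1$bddddb10bc01ccbb01bdc
  rot[22] = $bddddb10bc01ccbb01bdc1
Sorted (with $ < everything):
  sorted[0] = $bddddb10bc01ccbb01bdc1
  sorted[1] = 01bdc1$bddddb10bc01ccbb
  sorted[2] = 01ccbb01bdc1$bddddb10bc
  sorted[3] = 0bc01ccbb01bdc1$bddddb1
  sorted[4] = 1$bddddb10bc01ccbb01bdc
  sorted[5] = 10bc01ccbb01bdc1$bddddb
  sorted[6] = 1bdc1$bddddb10bc01ccbb0
  sorted[7] = 1ccbb01bdc1$bddddb10bc0
  sorted[8] = b01bdc1$bddddb10bc01ccb
  sorted[9] = b10bc01ccbb01bdc1$bdddd
  sorted[10] = bb01bdc1$bddddb10bc01cc
  sorted[11] = bc01ccbb01bdc1$bddddb10
  sorted[12] = bdc1$bddddb10bc01ccbb01
  sorted[13] = bddddb10bc01ccbb01bdc1$
  sorted[14] = c01ccbb01bdc1$bddddb10b
  sorted[15] = c1$bddddb10bc01ccbb01bd
  sorted[16] = cbb01bdc1$bddddb10bc01c
  sorted[17] = ccbb01bdc1$bddddb10bc01
  sorted[18] = db10bc01ccbb01bdc1$bddd
  sorted[19] = dc1$bddddb10bc01ccbb01b
  sorted[20] = ddb10bc01ccbb01bdc1$bdd
  sorted[21] = dddb10bc01ccbb01bdc1$bd
  sorted[22] = ddddb10bc01ccbb01bdc1$b
sorted[2] = 01ccbb01bdc1$bddddb10bc

Answer: 01ccbb01bdc1$bddddb10bc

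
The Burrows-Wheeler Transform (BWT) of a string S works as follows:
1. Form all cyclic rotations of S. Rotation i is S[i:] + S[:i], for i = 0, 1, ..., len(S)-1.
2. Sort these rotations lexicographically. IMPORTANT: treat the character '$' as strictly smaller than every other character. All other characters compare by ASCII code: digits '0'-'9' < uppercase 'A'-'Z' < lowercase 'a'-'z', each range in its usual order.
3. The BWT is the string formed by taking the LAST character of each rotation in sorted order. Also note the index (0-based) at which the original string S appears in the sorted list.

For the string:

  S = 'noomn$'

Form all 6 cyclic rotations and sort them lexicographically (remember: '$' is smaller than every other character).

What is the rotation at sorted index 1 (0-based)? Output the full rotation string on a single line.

Answer: mn$noo

Derivation:
All 6 rotations (rotation i = S[i:]+S[:i]):
  rot[0] = noomn$
  rot[1] = oomn$n
  rot[2] = omn$no
  rot[3] = mn$noo
  rot[4] = n$noom
  rot[5] = $noomn
Sorted (with $ < everything):
  sorted[0] = $noomn
  sorted[1] = mn$noo
  sorted[2] = n$noom
  sorted[3] = noomn$
  sorted[4] = omn$no
  sorted[5] = oomn$n
sorted[1] = mn$noo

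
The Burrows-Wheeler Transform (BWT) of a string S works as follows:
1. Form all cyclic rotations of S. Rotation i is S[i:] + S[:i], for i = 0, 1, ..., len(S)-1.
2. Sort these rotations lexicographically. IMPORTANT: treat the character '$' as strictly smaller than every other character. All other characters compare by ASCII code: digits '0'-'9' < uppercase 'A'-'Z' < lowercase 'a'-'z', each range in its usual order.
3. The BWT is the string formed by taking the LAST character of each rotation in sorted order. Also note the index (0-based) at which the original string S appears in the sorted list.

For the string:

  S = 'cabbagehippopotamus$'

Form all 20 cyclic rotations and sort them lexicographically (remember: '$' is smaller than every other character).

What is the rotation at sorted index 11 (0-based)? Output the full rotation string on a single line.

All 20 rotations (rotation i = S[i:]+S[:i]):
  rot[0] = cabbagehippopotamus$
  rot[1] = abbagehippopotamus$c
  rot[2] = bbagehippopotamus$ca
  rot[3] = bagehippopotamus$cab
  rot[4] = agehippopotamus$cabb
  rot[5] = gehippopotamus$cabba
  rot[6] = ehippopotamus$cabbag
  rot[7] = hippopotamus$cabbage
  rot[8] = ippopotamus$cabbageh
  rot[9] = ppopotamus$cabbagehi
  rot[10] = popotamus$cabbagehip
  rot[11] = opotamus$cabbagehipp
  rot[12] = potamus$cabbagehippo
  rot[13] = otamus$cabbagehippop
  rot[14] = tamus$cabbagehippopo
  rot[15] = amus$cabbagehippopot
  rot[16] = mus$cabbagehippopota
  rot[17] = us$cabbagehippopotam
  rot[18] = s$cabbagehippopotamu
  rot[19] = $cabbagehippopotamus
Sorted (with $ < everything):
  sorted[0] = $cabbagehippopotamus
  sorted[1] = abbagehippopotamus$c
  sorted[2] = agehippopotamus$cabb
  sorted[3] = amus$cabbagehippopot
  sorted[4] = bagehippopotamus$cab
  sorted[5] = bbagehippopotamus$ca
  sorted[6] = cabbagehippopotamus$
  sorted[7] = ehippopotamus$cabbag
  sorted[8] = gehippopotamus$cabba
  sorted[9] = hippopotamus$cabbage
  sorted[10] = ippopotamus$cabbageh
  sorted[11] = mus$cabbagehippopota
  sorted[12] = opotamus$cabbagehipp
  sorted[13] = otamus$cabbagehippop
  sorted[14] = popotamus$cabbagehip
  sorted[15] = potamus$cabbagehippo
  sorted[16] = ppopotamus$cabbagehi
  sorted[17] = s$cabbagehippopotamu
  sorted[18] = tamus$cabbagehippopo
  sorted[19] = us$cabbagehippopotam
sorted[11] = mus$cabbagehippopota

Answer: mus$cabbagehippopota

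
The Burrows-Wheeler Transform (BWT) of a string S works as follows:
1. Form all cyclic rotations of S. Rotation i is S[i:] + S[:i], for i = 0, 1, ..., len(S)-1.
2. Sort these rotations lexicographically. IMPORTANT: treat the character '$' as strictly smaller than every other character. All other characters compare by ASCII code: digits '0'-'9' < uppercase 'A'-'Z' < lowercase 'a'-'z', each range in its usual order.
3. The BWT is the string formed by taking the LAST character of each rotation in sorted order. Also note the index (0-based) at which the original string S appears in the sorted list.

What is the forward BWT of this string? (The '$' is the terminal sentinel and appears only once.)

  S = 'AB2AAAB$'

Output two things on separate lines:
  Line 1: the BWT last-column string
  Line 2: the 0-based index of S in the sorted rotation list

Answer: BB2AA$AA
5

Derivation:
All 8 rotations (rotation i = S[i:]+S[:i]):
  rot[0] = AB2AAAB$
  rot[1] = B2AAAB$A
  rot[2] = 2AAAB$AB
  rot[3] = AAAB$AB2
  rot[4] = AAB$AB2A
  rot[5] = AB$AB2AA
  rot[6] = B$AB2AAA
  rot[7] = $AB2AAAB
Sorted (with $ < everything):
  sorted[0] = $AB2AAAB  (last char: 'B')
  sorted[1] = 2AAAB$AB  (last char: 'B')
  sorted[2] = AAAB$AB2  (last char: '2')
  sorted[3] = AAB$AB2A  (last char: 'A')
  sorted[4] = AB$AB2AA  (last char: 'A')
  sorted[5] = AB2AAAB$  (last char: '$')
  sorted[6] = B$AB2AAA  (last char: 'A')
  sorted[7] = B2AAAB$A  (last char: 'A')
Last column: BB2AA$AA
Original string S is at sorted index 5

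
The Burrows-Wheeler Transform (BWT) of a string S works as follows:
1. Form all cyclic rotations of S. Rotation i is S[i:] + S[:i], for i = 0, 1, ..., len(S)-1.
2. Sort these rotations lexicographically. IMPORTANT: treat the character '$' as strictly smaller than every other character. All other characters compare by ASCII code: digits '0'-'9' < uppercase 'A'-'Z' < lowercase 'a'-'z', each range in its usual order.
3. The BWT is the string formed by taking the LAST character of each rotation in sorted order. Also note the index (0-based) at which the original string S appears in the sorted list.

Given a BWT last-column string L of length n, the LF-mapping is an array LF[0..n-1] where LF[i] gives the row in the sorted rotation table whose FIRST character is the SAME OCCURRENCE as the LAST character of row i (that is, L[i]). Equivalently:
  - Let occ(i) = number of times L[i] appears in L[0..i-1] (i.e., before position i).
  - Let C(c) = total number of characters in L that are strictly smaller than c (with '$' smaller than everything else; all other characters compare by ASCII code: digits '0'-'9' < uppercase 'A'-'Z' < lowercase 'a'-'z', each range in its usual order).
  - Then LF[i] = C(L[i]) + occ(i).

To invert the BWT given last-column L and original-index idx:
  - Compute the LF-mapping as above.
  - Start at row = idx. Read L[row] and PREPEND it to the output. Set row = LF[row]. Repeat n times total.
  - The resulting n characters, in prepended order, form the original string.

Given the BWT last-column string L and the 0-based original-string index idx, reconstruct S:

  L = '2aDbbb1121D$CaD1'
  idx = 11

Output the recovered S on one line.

LF mapping: 5 11 8 13 14 15 1 2 6 3 9 0 7 12 10 4
Walk LF starting at row 11, prepending L[row]:
  step 1: row=11, L[11]='$', prepend. Next row=LF[11]=0
  step 2: row=0, L[0]='2', prepend. Next row=LF[0]=5
  step 3: row=5, L[5]='b', prepend. Next row=LF[5]=15
  step 4: row=15, L[15]='1', prepend. Next row=LF[15]=4
  step 5: row=4, L[4]='b', prepend. Next row=LF[4]=14
  step 6: row=14, L[14]='D', prepend. Next row=LF[14]=10
  step 7: row=10, L[10]='D', prepend. Next row=LF[10]=9
  step 8: row=9, L[9]='1', prepend. Next row=LF[9]=3
  step 9: row=3, L[3]='b', prepend. Next row=LF[3]=13
  step 10: row=13, L[13]='a', prepend. Next row=LF[13]=12
  step 11: row=12, L[12]='C', prepend. Next row=LF[12]=7
  step 12: row=7, L[7]='1', prepend. Next row=LF[7]=2
  step 13: row=2, L[2]='D', prepend. Next row=LF[2]=8
  step 14: row=8, L[8]='2', prepend. Next row=LF[8]=6
  step 15: row=6, L[6]='1', prepend. Next row=LF[6]=1
  step 16: row=1, L[1]='a', prepend. Next row=LF[1]=11
Reversed output: a12D1Cab1DDb1b2$

Answer: a12D1Cab1DDb1b2$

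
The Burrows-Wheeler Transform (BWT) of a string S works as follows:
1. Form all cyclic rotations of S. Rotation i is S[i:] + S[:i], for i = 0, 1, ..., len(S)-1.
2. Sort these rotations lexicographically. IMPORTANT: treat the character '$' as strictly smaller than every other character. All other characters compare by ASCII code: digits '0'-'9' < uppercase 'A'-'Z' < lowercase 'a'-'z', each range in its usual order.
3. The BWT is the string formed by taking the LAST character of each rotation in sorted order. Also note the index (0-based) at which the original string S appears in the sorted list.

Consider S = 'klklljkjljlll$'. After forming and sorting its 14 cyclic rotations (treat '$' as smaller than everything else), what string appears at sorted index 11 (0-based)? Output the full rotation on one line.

All 14 rotations (rotation i = S[i:]+S[:i]):
  rot[0] = klklljkjljlll$
  rot[1] = lklljkjljlll$k
  rot[2] = klljkjljlll$kl
  rot[3] = lljkjljlll$klk
  rot[4] = ljkjljlll$klkl
  rot[5] = jkjljlll$klkll
  rot[6] = kjljlll$klkllj
  rot[7] = jljlll$klklljk
  rot[8] = ljlll$klklljkj
  rot[9] = jlll$klklljkjl
  rot[10] = lll$klklljkjlj
  rot[11] = ll$klklljkjljl
  rot[12] = l$klklljkjljll
  rot[13] = $klklljkjljlll
Sorted (with $ < everything):
  sorted[0] = $klklljkjljlll
  sorted[1] = jkjljlll$klkll
  sorted[2] = jljlll$klklljk
  sorted[3] = jlll$klklljkjl
  sorted[4] = kjljlll$klkllj
  sorted[5] = klklljkjljlll$
  sorted[6] = klljkjljlll$kl
  sorted[7] = l$klklljkjljll
  sorted[8] = ljkjljlll$klkl
  sorted[9] = ljlll$klklljkj
  sorted[10] = lklljkjljlll$k
  sorted[11] = ll$klklljkjljl
  sorted[12] = lljkjljlll$klk
  sorted[13] = lll$klklljkjlj
sorted[11] = ll$klklljkjljl

Answer: ll$klklljkjljl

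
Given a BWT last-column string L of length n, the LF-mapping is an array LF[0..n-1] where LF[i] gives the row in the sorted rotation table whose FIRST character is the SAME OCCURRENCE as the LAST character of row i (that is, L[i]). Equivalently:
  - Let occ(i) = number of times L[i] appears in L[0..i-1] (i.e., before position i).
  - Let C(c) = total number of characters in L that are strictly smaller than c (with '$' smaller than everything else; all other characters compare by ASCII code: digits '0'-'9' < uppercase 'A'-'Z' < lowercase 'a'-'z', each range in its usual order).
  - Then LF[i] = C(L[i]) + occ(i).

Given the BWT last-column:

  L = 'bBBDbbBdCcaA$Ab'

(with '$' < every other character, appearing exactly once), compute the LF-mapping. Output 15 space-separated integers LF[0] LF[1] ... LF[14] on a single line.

Answer: 9 3 4 7 10 11 5 14 6 13 8 1 0 2 12

Derivation:
Char counts: '$':1, 'A':2, 'B':3, 'C':1, 'D':1, 'a':1, 'b':4, 'c':1, 'd':1
C (first-col start): C('$')=0, C('A')=1, C('B')=3, C('C')=6, C('D')=7, C('a')=8, C('b')=9, C('c')=13, C('d')=14
L[0]='b': occ=0, LF[0]=C('b')+0=9+0=9
L[1]='B': occ=0, LF[1]=C('B')+0=3+0=3
L[2]='B': occ=1, LF[2]=C('B')+1=3+1=4
L[3]='D': occ=0, LF[3]=C('D')+0=7+0=7
L[4]='b': occ=1, LF[4]=C('b')+1=9+1=10
L[5]='b': occ=2, LF[5]=C('b')+2=9+2=11
L[6]='B': occ=2, LF[6]=C('B')+2=3+2=5
L[7]='d': occ=0, LF[7]=C('d')+0=14+0=14
L[8]='C': occ=0, LF[8]=C('C')+0=6+0=6
L[9]='c': occ=0, LF[9]=C('c')+0=13+0=13
L[10]='a': occ=0, LF[10]=C('a')+0=8+0=8
L[11]='A': occ=0, LF[11]=C('A')+0=1+0=1
L[12]='$': occ=0, LF[12]=C('$')+0=0+0=0
L[13]='A': occ=1, LF[13]=C('A')+1=1+1=2
L[14]='b': occ=3, LF[14]=C('b')+3=9+3=12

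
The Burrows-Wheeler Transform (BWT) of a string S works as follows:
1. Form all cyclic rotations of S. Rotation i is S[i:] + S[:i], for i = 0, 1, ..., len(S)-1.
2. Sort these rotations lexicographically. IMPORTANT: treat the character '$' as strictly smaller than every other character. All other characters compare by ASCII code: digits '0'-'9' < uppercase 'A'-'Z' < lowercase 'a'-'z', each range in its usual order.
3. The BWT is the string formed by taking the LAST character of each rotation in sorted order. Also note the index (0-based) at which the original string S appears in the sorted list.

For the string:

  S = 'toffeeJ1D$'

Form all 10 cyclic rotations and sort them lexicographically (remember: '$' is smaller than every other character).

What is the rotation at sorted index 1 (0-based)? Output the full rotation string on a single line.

All 10 rotations (rotation i = S[i:]+S[:i]):
  rot[0] = toffeeJ1D$
  rot[1] = offeeJ1D$t
  rot[2] = ffeeJ1D$to
  rot[3] = feeJ1D$tof
  rot[4] = eeJ1D$toff
  rot[5] = eJ1D$toffe
  rot[6] = J1D$toffee
  rot[7] = 1D$toffeeJ
  rot[8] = D$toffeeJ1
  rot[9] = $toffeeJ1D
Sorted (with $ < everything):
  sorted[0] = $toffeeJ1D
  sorted[1] = 1D$toffeeJ
  sorted[2] = D$toffeeJ1
  sorted[3] = J1D$toffee
  sorted[4] = eJ1D$toffe
  sorted[5] = eeJ1D$toff
  sorted[6] = feeJ1D$tof
  sorted[7] = ffeeJ1D$to
  sorted[8] = offeeJ1D$t
  sorted[9] = toffeeJ1D$
sorted[1] = 1D$toffeeJ

Answer: 1D$toffeeJ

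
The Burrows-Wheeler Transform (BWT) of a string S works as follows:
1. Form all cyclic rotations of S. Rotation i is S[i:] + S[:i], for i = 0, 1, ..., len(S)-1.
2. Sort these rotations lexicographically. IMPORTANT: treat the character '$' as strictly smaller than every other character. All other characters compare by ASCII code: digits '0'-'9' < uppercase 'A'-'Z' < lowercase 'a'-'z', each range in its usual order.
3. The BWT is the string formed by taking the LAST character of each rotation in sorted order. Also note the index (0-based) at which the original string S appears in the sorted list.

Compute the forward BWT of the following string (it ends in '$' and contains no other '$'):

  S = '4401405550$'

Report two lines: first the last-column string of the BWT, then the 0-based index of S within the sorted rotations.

All 11 rotations (rotation i = S[i:]+S[:i]):
  rot[0] = 4401405550$
  rot[1] = 401405550$4
  rot[2] = 01405550$44
  rot[3] = 1405550$440
  rot[4] = 405550$4401
  rot[5] = 05550$44014
  rot[6] = 5550$440140
  rot[7] = 550$4401405
  rot[8] = 50$44014055
  rot[9] = 0$440140555
  rot[10] = $4401405550
Sorted (with $ < everything):
  sorted[0] = $4401405550  (last char: '0')
  sorted[1] = 0$440140555  (last char: '5')
  sorted[2] = 01405550$44  (last char: '4')
  sorted[3] = 05550$44014  (last char: '4')
  sorted[4] = 1405550$440  (last char: '0')
  sorted[5] = 401405550$4  (last char: '4')
  sorted[6] = 405550$4401  (last char: '1')
  sorted[7] = 4401405550$  (last char: '$')
  sorted[8] = 50$44014055  (last char: '5')
  sorted[9] = 550$4401405  (last char: '5')
  sorted[10] = 5550$440140  (last char: '0')
Last column: 0544041$550
Original string S is at sorted index 7

Answer: 0544041$550
7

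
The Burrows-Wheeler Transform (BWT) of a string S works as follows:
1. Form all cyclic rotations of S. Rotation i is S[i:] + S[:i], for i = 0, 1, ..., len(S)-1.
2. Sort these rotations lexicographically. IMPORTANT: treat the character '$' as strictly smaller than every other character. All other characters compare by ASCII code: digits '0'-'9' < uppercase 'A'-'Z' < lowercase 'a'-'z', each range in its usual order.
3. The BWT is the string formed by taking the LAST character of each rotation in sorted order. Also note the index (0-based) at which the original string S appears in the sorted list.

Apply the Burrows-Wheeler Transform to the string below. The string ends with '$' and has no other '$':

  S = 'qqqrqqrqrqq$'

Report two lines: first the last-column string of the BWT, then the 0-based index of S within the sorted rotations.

Answer: qqr$qrrqqqqq
3

Derivation:
All 12 rotations (rotation i = S[i:]+S[:i]):
  rot[0] = qqqrqqrqrqq$
  rot[1] = qqrqqrqrqq$q
  rot[2] = qrqqrqrqq$qq
  rot[3] = rqqrqrqq$qqq
  rot[4] = qqrqrqq$qqqr
  rot[5] = qrqrqq$qqqrq
  rot[6] = rqrqq$qqqrqq
  rot[7] = qrqq$qqqrqqr
  rot[8] = rqq$qqqrqqrq
  rot[9] = qq$qqqrqqrqr
  rot[10] = q$qqqrqqrqrq
  rot[11] = $qqqrqqrqrqq
Sorted (with $ < everything):
  sorted[0] = $qqqrqqrqrqq  (last char: 'q')
  sorted[1] = q$qqqrqqrqrq  (last char: 'q')
  sorted[2] = qq$qqqrqqrqr  (last char: 'r')
  sorted[3] = qqqrqqrqrqq$  (last char: '$')
  sorted[4] = qqrqqrqrqq$q  (last char: 'q')
  sorted[5] = qqrqrqq$qqqr  (last char: 'r')
  sorted[6] = qrqq$qqqrqqr  (last char: 'r')
  sorted[7] = qrqqrqrqq$qq  (last char: 'q')
  sorted[8] = qrqrqq$qqqrq  (last char: 'q')
  sorted[9] = rqq$qqqrqqrq  (last char: 'q')
  sorted[10] = rqqrqrqq$qqq  (last char: 'q')
  sorted[11] = rqrqq$qqqrqq  (last char: 'q')
Last column: qqr$qrrqqqqq
Original string S is at sorted index 3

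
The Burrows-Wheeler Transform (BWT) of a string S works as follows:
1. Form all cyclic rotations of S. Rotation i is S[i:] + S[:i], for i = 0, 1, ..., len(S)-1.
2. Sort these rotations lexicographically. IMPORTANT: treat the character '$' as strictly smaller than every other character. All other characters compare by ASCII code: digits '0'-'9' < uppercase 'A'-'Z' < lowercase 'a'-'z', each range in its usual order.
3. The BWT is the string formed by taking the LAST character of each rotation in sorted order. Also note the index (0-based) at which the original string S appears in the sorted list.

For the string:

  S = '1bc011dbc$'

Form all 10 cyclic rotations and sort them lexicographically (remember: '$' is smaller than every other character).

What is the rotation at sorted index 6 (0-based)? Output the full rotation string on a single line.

Answer: bc011dbc$1

Derivation:
All 10 rotations (rotation i = S[i:]+S[:i]):
  rot[0] = 1bc011dbc$
  rot[1] = bc011dbc$1
  rot[2] = c011dbc$1b
  rot[3] = 011dbc$1bc
  rot[4] = 11dbc$1bc0
  rot[5] = 1dbc$1bc01
  rot[6] = dbc$1bc011
  rot[7] = bc$1bc011d
  rot[8] = c$1bc011db
  rot[9] = $1bc011dbc
Sorted (with $ < everything):
  sorted[0] = $1bc011dbc
  sorted[1] = 011dbc$1bc
  sorted[2] = 11dbc$1bc0
  sorted[3] = 1bc011dbc$
  sorted[4] = 1dbc$1bc01
  sorted[5] = bc$1bc011d
  sorted[6] = bc011dbc$1
  sorted[7] = c$1bc011db
  sorted[8] = c011dbc$1b
  sorted[9] = dbc$1bc011
sorted[6] = bc011dbc$1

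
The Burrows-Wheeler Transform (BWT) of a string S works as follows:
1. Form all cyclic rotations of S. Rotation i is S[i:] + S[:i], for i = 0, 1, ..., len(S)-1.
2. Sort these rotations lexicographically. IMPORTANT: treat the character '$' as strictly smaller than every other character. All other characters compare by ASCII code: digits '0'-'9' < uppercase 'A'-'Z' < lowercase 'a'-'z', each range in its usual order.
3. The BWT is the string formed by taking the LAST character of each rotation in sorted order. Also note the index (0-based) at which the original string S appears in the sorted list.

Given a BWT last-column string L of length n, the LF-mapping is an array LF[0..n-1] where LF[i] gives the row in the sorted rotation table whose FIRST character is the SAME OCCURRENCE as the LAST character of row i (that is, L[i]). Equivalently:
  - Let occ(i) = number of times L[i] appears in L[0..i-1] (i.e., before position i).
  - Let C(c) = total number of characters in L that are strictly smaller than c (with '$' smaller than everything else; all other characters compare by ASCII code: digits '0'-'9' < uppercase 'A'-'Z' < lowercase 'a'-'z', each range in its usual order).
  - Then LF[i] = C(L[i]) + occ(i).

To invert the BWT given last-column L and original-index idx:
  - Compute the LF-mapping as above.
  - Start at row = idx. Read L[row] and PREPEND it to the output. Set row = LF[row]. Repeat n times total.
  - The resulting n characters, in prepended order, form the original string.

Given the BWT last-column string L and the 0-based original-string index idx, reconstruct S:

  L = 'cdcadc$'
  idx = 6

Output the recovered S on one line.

LF mapping: 2 5 3 1 6 4 0
Walk LF starting at row 6, prepending L[row]:
  step 1: row=6, L[6]='$', prepend. Next row=LF[6]=0
  step 2: row=0, L[0]='c', prepend. Next row=LF[0]=2
  step 3: row=2, L[2]='c', prepend. Next row=LF[2]=3
  step 4: row=3, L[3]='a', prepend. Next row=LF[3]=1
  step 5: row=1, L[1]='d', prepend. Next row=LF[1]=5
  step 6: row=5, L[5]='c', prepend. Next row=LF[5]=4
  step 7: row=4, L[4]='d', prepend. Next row=LF[4]=6
Reversed output: dcdacc$

Answer: dcdacc$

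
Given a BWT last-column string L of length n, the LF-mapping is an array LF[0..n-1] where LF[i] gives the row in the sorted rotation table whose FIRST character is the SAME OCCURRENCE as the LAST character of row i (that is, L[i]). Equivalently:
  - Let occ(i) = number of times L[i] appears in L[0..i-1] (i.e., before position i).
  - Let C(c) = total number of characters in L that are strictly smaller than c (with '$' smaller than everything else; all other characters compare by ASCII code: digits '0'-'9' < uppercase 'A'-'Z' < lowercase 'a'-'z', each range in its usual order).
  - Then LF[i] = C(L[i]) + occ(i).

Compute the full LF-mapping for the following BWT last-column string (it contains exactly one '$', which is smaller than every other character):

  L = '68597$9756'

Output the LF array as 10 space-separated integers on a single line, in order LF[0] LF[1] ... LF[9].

Char counts: '$':1, '5':2, '6':2, '7':2, '8':1, '9':2
C (first-col start): C('$')=0, C('5')=1, C('6')=3, C('7')=5, C('8')=7, C('9')=8
L[0]='6': occ=0, LF[0]=C('6')+0=3+0=3
L[1]='8': occ=0, LF[1]=C('8')+0=7+0=7
L[2]='5': occ=0, LF[2]=C('5')+0=1+0=1
L[3]='9': occ=0, LF[3]=C('9')+0=8+0=8
L[4]='7': occ=0, LF[4]=C('7')+0=5+0=5
L[5]='$': occ=0, LF[5]=C('$')+0=0+0=0
L[6]='9': occ=1, LF[6]=C('9')+1=8+1=9
L[7]='7': occ=1, LF[7]=C('7')+1=5+1=6
L[8]='5': occ=1, LF[8]=C('5')+1=1+1=2
L[9]='6': occ=1, LF[9]=C('6')+1=3+1=4

Answer: 3 7 1 8 5 0 9 6 2 4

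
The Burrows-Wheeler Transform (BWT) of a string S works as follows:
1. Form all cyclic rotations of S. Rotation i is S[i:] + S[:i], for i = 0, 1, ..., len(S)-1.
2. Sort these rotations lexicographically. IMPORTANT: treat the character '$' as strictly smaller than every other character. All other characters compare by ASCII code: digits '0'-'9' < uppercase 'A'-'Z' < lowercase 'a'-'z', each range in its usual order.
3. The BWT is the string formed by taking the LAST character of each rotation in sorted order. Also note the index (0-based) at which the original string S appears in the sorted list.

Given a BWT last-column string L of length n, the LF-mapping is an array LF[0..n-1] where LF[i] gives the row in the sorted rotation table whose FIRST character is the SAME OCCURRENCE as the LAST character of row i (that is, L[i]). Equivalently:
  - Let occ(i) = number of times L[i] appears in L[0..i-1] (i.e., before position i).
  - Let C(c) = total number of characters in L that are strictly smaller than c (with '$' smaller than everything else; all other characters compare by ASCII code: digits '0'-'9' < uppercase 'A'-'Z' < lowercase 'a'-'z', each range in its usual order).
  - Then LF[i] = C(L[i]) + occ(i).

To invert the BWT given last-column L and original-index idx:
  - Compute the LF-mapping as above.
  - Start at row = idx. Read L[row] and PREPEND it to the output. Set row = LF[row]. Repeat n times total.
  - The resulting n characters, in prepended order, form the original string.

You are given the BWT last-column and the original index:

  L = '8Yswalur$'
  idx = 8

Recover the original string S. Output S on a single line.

LF mapping: 1 2 6 8 3 4 7 5 0
Walk LF starting at row 8, prepending L[row]:
  step 1: row=8, L[8]='$', prepend. Next row=LF[8]=0
  step 2: row=0, L[0]='8', prepend. Next row=LF[0]=1
  step 3: row=1, L[1]='Y', prepend. Next row=LF[1]=2
  step 4: row=2, L[2]='s', prepend. Next row=LF[2]=6
  step 5: row=6, L[6]='u', prepend. Next row=LF[6]=7
  step 6: row=7, L[7]='r', prepend. Next row=LF[7]=5
  step 7: row=5, L[5]='l', prepend. Next row=LF[5]=4
  step 8: row=4, L[4]='a', prepend. Next row=LF[4]=3
  step 9: row=3, L[3]='w', prepend. Next row=LF[3]=8
Reversed output: walrusY8$

Answer: walrusY8$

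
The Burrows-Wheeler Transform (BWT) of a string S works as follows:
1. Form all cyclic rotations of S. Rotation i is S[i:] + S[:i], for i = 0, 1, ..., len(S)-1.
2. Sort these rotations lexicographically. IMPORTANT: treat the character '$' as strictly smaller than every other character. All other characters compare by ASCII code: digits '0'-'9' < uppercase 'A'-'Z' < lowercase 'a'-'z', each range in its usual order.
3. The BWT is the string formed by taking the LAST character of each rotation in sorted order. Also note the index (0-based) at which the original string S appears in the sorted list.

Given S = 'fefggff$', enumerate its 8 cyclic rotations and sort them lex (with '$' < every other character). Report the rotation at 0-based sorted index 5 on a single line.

Answer: fggff$fe

Derivation:
All 8 rotations (rotation i = S[i:]+S[:i]):
  rot[0] = fefggff$
  rot[1] = efggff$f
  rot[2] = fggff$fe
  rot[3] = ggff$fef
  rot[4] = gff$fefg
  rot[5] = ff$fefgg
  rot[6] = f$fefggf
  rot[7] = $fefggff
Sorted (with $ < everything):
  sorted[0] = $fefggff
  sorted[1] = efggff$f
  sorted[2] = f$fefggf
  sorted[3] = fefggff$
  sorted[4] = ff$fefgg
  sorted[5] = fggff$fe
  sorted[6] = gff$fefg
  sorted[7] = ggff$fef
sorted[5] = fggff$fe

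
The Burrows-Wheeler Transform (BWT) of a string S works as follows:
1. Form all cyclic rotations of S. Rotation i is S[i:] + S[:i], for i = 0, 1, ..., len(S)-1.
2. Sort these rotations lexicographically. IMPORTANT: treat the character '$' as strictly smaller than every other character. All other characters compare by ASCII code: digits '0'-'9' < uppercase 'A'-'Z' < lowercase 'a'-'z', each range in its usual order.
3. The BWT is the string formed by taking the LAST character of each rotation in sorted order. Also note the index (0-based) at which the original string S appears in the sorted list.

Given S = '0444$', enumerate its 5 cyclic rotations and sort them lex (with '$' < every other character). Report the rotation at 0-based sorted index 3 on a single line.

All 5 rotations (rotation i = S[i:]+S[:i]):
  rot[0] = 0444$
  rot[1] = 444$0
  rot[2] = 44$04
  rot[3] = 4$044
  rot[4] = $0444
Sorted (with $ < everything):
  sorted[0] = $0444
  sorted[1] = 0444$
  sorted[2] = 4$044
  sorted[3] = 44$04
  sorted[4] = 444$0
sorted[3] = 44$04

Answer: 44$04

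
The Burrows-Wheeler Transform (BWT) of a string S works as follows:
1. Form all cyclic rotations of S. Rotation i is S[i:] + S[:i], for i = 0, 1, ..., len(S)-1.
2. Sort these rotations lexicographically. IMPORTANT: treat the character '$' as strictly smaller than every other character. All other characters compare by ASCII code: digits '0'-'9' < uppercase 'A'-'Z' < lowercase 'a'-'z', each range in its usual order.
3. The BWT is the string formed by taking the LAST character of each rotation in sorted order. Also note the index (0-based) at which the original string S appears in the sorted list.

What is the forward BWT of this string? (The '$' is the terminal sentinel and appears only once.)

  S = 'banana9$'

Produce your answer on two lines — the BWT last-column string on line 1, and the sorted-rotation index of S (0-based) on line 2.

Answer: 9annb$aa
5

Derivation:
All 8 rotations (rotation i = S[i:]+S[:i]):
  rot[0] = banana9$
  rot[1] = anana9$b
  rot[2] = nana9$ba
  rot[3] = ana9$ban
  rot[4] = na9$bana
  rot[5] = a9$banan
  rot[6] = 9$banana
  rot[7] = $banana9
Sorted (with $ < everything):
  sorted[0] = $banana9  (last char: '9')
  sorted[1] = 9$banana  (last char: 'a')
  sorted[2] = a9$banan  (last char: 'n')
  sorted[3] = ana9$ban  (last char: 'n')
  sorted[4] = anana9$b  (last char: 'b')
  sorted[5] = banana9$  (last char: '$')
  sorted[6] = na9$bana  (last char: 'a')
  sorted[7] = nana9$ba  (last char: 'a')
Last column: 9annb$aa
Original string S is at sorted index 5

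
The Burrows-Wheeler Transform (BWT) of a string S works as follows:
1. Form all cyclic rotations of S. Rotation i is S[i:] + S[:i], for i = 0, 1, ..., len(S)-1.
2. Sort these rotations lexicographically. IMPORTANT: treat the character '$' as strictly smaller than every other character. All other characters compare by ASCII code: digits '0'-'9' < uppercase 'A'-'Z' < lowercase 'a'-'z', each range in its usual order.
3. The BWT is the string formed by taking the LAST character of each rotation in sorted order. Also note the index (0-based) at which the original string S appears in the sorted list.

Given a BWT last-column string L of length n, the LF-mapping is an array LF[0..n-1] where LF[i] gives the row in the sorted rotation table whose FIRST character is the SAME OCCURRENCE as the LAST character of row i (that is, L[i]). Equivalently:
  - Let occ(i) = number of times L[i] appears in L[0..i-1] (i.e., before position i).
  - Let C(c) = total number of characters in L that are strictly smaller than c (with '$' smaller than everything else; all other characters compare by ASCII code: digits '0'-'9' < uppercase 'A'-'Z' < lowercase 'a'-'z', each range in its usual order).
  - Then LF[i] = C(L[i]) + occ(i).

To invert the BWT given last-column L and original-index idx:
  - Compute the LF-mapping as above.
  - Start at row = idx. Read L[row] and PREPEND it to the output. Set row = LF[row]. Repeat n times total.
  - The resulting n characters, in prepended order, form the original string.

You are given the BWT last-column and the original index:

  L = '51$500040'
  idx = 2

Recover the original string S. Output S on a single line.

Answer: 01005045$

Derivation:
LF mapping: 7 5 0 8 1 2 3 6 4
Walk LF starting at row 2, prepending L[row]:
  step 1: row=2, L[2]='$', prepend. Next row=LF[2]=0
  step 2: row=0, L[0]='5', prepend. Next row=LF[0]=7
  step 3: row=7, L[7]='4', prepend. Next row=LF[7]=6
  step 4: row=6, L[6]='0', prepend. Next row=LF[6]=3
  step 5: row=3, L[3]='5', prepend. Next row=LF[3]=8
  step 6: row=8, L[8]='0', prepend. Next row=LF[8]=4
  step 7: row=4, L[4]='0', prepend. Next row=LF[4]=1
  step 8: row=1, L[1]='1', prepend. Next row=LF[1]=5
  step 9: row=5, L[5]='0', prepend. Next row=LF[5]=2
Reversed output: 01005045$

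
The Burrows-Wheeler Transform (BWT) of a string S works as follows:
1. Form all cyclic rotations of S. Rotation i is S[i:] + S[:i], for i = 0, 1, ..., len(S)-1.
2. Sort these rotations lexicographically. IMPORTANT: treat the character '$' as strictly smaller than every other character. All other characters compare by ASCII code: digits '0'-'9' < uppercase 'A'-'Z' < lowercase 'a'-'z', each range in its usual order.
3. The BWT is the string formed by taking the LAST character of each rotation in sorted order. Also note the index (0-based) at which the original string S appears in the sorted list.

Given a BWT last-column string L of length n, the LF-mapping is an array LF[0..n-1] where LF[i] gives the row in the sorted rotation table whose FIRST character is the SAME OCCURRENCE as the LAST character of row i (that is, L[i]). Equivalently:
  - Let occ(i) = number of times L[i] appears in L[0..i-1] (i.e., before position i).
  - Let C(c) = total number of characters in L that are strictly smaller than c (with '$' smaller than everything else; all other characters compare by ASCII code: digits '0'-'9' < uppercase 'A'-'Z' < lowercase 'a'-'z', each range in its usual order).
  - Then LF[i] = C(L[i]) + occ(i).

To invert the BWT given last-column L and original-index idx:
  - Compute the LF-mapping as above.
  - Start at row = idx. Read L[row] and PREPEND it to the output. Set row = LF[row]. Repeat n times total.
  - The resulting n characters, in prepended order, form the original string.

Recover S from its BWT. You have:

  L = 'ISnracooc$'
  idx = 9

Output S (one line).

LF mapping: 1 2 6 9 3 4 7 8 5 0
Walk LF starting at row 9, prepending L[row]:
  step 1: row=9, L[9]='$', prepend. Next row=LF[9]=0
  step 2: row=0, L[0]='I', prepend. Next row=LF[0]=1
  step 3: row=1, L[1]='S', prepend. Next row=LF[1]=2
  step 4: row=2, L[2]='n', prepend. Next row=LF[2]=6
  step 5: row=6, L[6]='o', prepend. Next row=LF[6]=7
  step 6: row=7, L[7]='o', prepend. Next row=LF[7]=8
  step 7: row=8, L[8]='c', prepend. Next row=LF[8]=5
  step 8: row=5, L[5]='c', prepend. Next row=LF[5]=4
  step 9: row=4, L[4]='a', prepend. Next row=LF[4]=3
  step 10: row=3, L[3]='r', prepend. Next row=LF[3]=9
Reversed output: raccoonSI$

Answer: raccoonSI$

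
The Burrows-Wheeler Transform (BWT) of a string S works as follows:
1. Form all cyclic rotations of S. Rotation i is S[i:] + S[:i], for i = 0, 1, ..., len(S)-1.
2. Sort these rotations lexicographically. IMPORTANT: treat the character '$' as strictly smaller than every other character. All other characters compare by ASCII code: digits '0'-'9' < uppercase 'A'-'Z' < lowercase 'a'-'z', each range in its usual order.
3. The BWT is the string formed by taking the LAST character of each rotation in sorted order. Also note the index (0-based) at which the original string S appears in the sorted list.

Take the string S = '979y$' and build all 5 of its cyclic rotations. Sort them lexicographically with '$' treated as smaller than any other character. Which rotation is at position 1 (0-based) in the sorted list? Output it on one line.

Answer: 79y$9

Derivation:
All 5 rotations (rotation i = S[i:]+S[:i]):
  rot[0] = 979y$
  rot[1] = 79y$9
  rot[2] = 9y$97
  rot[3] = y$979
  rot[4] = $979y
Sorted (with $ < everything):
  sorted[0] = $979y
  sorted[1] = 79y$9
  sorted[2] = 979y$
  sorted[3] = 9y$97
  sorted[4] = y$979
sorted[1] = 79y$9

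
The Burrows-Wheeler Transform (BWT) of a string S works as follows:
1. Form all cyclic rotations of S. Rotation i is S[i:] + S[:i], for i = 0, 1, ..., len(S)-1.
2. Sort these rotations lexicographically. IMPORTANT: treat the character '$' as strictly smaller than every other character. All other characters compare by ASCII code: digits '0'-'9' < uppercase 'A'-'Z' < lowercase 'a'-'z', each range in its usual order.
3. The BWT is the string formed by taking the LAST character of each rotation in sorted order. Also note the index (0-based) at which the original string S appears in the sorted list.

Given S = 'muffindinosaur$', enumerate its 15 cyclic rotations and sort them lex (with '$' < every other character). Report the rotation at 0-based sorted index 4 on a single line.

All 15 rotations (rotation i = S[i:]+S[:i]):
  rot[0] = muffindinosaur$
  rot[1] = uffindinosaur$m
  rot[2] = ffindinosaur$mu
  rot[3] = findinosaur$muf
  rot[4] = indinosaur$muff
  rot[5] = ndinosaur$muffi
  rot[6] = dinosaur$muffin
  rot[7] = inosaur$muffind
  rot[8] = nosaur$muffindi
  rot[9] = osaur$muffindin
  rot[10] = saur$muffindino
  rot[11] = aur$muffindinos
  rot[12] = ur$muffindinosa
  rot[13] = r$muffindinosau
  rot[14] = $muffindinosaur
Sorted (with $ < everything):
  sorted[0] = $muffindinosaur
  sorted[1] = aur$muffindinos
  sorted[2] = dinosaur$muffin
  sorted[3] = ffindinosaur$mu
  sorted[4] = findinosaur$muf
  sorted[5] = indinosaur$muff
  sorted[6] = inosaur$muffind
  sorted[7] = muffindinosaur$
  sorted[8] = ndinosaur$muffi
  sorted[9] = nosaur$muffindi
  sorted[10] = osaur$muffindin
  sorted[11] = r$muffindinosau
  sorted[12] = saur$muffindino
  sorted[13] = uffindinosaur$m
  sorted[14] = ur$muffindinosa
sorted[4] = findinosaur$muf

Answer: findinosaur$muf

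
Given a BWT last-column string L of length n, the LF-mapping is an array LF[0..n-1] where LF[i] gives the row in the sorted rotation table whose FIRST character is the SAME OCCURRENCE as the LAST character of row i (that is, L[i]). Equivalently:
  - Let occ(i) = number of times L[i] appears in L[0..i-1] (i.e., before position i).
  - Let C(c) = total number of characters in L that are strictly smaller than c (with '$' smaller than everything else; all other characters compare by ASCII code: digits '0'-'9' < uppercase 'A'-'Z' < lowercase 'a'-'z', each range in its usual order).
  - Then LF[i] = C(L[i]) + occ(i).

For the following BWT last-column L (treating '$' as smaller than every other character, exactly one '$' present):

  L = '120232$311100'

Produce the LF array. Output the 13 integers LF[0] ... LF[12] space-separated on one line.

Char counts: '$':1, '0':3, '1':4, '2':3, '3':2
C (first-col start): C('$')=0, C('0')=1, C('1')=4, C('2')=8, C('3')=11
L[0]='1': occ=0, LF[0]=C('1')+0=4+0=4
L[1]='2': occ=0, LF[1]=C('2')+0=8+0=8
L[2]='0': occ=0, LF[2]=C('0')+0=1+0=1
L[3]='2': occ=1, LF[3]=C('2')+1=8+1=9
L[4]='3': occ=0, LF[4]=C('3')+0=11+0=11
L[5]='2': occ=2, LF[5]=C('2')+2=8+2=10
L[6]='$': occ=0, LF[6]=C('$')+0=0+0=0
L[7]='3': occ=1, LF[7]=C('3')+1=11+1=12
L[8]='1': occ=1, LF[8]=C('1')+1=4+1=5
L[9]='1': occ=2, LF[9]=C('1')+2=4+2=6
L[10]='1': occ=3, LF[10]=C('1')+3=4+3=7
L[11]='0': occ=1, LF[11]=C('0')+1=1+1=2
L[12]='0': occ=2, LF[12]=C('0')+2=1+2=3

Answer: 4 8 1 9 11 10 0 12 5 6 7 2 3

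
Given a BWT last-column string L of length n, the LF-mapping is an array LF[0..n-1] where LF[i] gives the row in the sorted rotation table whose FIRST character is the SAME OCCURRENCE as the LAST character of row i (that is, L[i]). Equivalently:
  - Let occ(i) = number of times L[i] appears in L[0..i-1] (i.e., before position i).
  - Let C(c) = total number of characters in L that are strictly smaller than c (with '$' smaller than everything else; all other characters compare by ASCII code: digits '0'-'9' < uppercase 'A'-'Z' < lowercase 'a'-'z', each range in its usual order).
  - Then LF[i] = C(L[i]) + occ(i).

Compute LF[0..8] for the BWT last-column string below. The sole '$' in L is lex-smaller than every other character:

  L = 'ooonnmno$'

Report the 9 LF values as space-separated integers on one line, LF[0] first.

Char counts: '$':1, 'm':1, 'n':3, 'o':4
C (first-col start): C('$')=0, C('m')=1, C('n')=2, C('o')=5
L[0]='o': occ=0, LF[0]=C('o')+0=5+0=5
L[1]='o': occ=1, LF[1]=C('o')+1=5+1=6
L[2]='o': occ=2, LF[2]=C('o')+2=5+2=7
L[3]='n': occ=0, LF[3]=C('n')+0=2+0=2
L[4]='n': occ=1, LF[4]=C('n')+1=2+1=3
L[5]='m': occ=0, LF[5]=C('m')+0=1+0=1
L[6]='n': occ=2, LF[6]=C('n')+2=2+2=4
L[7]='o': occ=3, LF[7]=C('o')+3=5+3=8
L[8]='$': occ=0, LF[8]=C('$')+0=0+0=0

Answer: 5 6 7 2 3 1 4 8 0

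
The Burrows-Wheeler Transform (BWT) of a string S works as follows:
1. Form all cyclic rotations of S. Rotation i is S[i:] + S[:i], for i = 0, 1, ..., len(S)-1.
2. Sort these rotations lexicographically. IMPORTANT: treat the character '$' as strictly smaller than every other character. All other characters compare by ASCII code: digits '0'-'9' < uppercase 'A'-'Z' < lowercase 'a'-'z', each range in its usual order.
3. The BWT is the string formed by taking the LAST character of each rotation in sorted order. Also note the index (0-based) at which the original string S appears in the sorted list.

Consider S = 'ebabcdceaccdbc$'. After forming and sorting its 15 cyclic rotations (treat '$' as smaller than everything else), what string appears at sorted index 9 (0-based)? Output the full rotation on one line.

Answer: cdceaccdbc$ebab

Derivation:
All 15 rotations (rotation i = S[i:]+S[:i]):
  rot[0] = ebabcdceaccdbc$
  rot[1] = babcdceaccdbc$e
  rot[2] = abcdceaccdbc$eb
  rot[3] = bcdceaccdbc$eba
  rot[4] = cdceaccdbc$ebab
  rot[5] = dceaccdbc$ebabc
  rot[6] = ceaccdbc$ebabcd
  rot[7] = eaccdbc$ebabcdc
  rot[8] = accdbc$ebabcdce
  rot[9] = ccdbc$ebabcdcea
  rot[10] = cdbc$ebabcdceac
  rot[11] = dbc$ebabcdceacc
  rot[12] = bc$ebabcdceaccd
  rot[13] = c$ebabcdceaccdb
  rot[14] = $ebabcdceaccdbc
Sorted (with $ < everything):
  sorted[0] = $ebabcdceaccdbc
  sorted[1] = abcdceaccdbc$eb
  sorted[2] = accdbc$ebabcdce
  sorted[3] = babcdceaccdbc$e
  sorted[4] = bc$ebabcdceaccd
  sorted[5] = bcdceaccdbc$eba
  sorted[6] = c$ebabcdceaccdb
  sorted[7] = ccdbc$ebabcdcea
  sorted[8] = cdbc$ebabcdceac
  sorted[9] = cdceaccdbc$ebab
  sorted[10] = ceaccdbc$ebabcd
  sorted[11] = dbc$ebabcdceacc
  sorted[12] = dceaccdbc$ebabc
  sorted[13] = eaccdbc$ebabcdc
  sorted[14] = ebabcdceaccdbc$
sorted[9] = cdceaccdbc$ebab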